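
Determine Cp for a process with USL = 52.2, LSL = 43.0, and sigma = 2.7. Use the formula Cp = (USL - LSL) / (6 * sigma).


Cp = (52.2 - 43.0) / (6 * 2.7)

0.57


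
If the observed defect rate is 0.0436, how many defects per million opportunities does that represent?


DPMO = defect_rate * 1000000 = 0.0436 * 1000000

43600


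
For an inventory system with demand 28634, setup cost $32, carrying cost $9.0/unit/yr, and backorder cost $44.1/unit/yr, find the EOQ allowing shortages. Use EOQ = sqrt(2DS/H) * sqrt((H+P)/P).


Formula: EOQ* = sqrt(2DS/H) * sqrt((H+P)/P)
Base EOQ = sqrt(2*28634*32/9.0) = 451.24 units
Correction = sqrt((9.0+44.1)/44.1) = 1.09731
EOQ* = 451.24 * 1.09731 = 495.2 units

495.2 units


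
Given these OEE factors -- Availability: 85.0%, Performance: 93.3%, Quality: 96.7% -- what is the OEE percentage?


Formula: OEE = Availability * Performance * Quality / 10000
A * P = 85.0% * 93.3% / 100 = 79.31%
OEE = 79.31% * 96.7% / 100 = 76.7%

76.7%


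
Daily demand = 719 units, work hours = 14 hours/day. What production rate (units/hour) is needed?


Formula: Production Rate = Daily Demand / Available Hours
Rate = 719 units/day / 14 hours/day
Rate = 51.4 units/hour

51.4 units/hour


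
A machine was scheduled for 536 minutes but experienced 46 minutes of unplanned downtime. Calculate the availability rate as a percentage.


Formula: Availability = (Planned Time - Downtime) / Planned Time * 100
Uptime = 536 - 46 = 490 min
Availability = 490 / 536 * 100 = 91.4%

91.4%


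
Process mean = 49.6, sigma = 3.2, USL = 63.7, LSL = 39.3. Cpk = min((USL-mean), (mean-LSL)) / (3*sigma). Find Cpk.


Cpu = (63.7 - 49.6) / (3 * 3.2) = 1.47
Cpl = (49.6 - 39.3) / (3 * 3.2) = 1.07
Cpk = min(1.47, 1.07) = 1.07

1.07


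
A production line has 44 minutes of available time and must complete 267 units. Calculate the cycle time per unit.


Formula: CT = Available Time / Number of Units
CT = 44 min / 267 units
CT = 0.16 min/unit

0.16 min/unit


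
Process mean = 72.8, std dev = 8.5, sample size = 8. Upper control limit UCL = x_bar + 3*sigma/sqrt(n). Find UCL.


UCL = 72.8 + 3 * 8.5 / sqrt(8)

81.82


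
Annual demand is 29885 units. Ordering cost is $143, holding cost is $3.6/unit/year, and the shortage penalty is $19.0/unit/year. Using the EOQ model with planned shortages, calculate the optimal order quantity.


Formula: EOQ* = sqrt(2DS/H) * sqrt((H+P)/P)
Base EOQ = sqrt(2*29885*143/3.6) = 1540.84 units
Correction = sqrt((3.6+19.0)/19.0) = 1.09063
EOQ* = 1540.84 * 1.09063 = 1680.5 units

1680.5 units


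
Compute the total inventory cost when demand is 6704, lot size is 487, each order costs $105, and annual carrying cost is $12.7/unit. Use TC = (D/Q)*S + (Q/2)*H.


TC = 6704/487 * 105 + 487/2 * 12.7

$4537.87


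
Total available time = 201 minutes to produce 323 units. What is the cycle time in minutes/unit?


Formula: CT = Available Time / Number of Units
CT = 201 min / 323 units
CT = 0.62 min/unit

0.62 min/unit


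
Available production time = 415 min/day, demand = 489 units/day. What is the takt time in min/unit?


Formula: Takt Time = Available Production Time / Customer Demand
Takt = 415 min/day / 489 units/day
Takt = 0.85 min/unit

0.85 min/unit


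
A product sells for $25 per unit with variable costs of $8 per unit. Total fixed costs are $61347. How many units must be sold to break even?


Formula: BEQ = Fixed Costs / (Price - Variable Cost)
Contribution margin = $25 - $8 = $17/unit
BEQ = ceil($61347 / $17/unit) = ceil(3608.65) = 3609 units

3609 units


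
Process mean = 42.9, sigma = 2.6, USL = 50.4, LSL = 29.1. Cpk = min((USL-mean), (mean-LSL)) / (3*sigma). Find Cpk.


Cpu = (50.4 - 42.9) / (3 * 2.6) = 0.96
Cpl = (42.9 - 29.1) / (3 * 2.6) = 1.77
Cpk = min(0.96, 1.77) = 0.96

0.96


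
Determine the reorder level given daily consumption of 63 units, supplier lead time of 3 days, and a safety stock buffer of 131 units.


Formula: ROP = (Daily Demand * Lead Time) + Safety Stock
Demand during lead time = 63 * 3 = 189 units
ROP = 189 + 131 = 320 units

320 units


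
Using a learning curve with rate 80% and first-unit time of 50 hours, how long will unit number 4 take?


Formula: T_n = T_1 * (learning_rate)^(log2(n)) where learning_rate = rate/100
Doublings = log2(4) = 2
T_n = 50 * 0.8^2
T_n = 50 * 0.64 = 32.0 hours

32.0 hours


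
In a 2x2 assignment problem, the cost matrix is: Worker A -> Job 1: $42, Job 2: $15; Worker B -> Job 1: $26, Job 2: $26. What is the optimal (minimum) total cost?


Option 1: A->1 + B->2 = $42 + $26 = $68
Option 2: A->2 + B->1 = $15 + $26 = $41
Min cost = min($68, $41) = $41

$41


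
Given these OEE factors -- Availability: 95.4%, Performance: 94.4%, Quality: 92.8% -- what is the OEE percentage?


Formula: OEE = Availability * Performance * Quality / 10000
A * P = 95.4% * 94.4% / 100 = 90.06%
OEE = 90.06% * 92.8% / 100 = 83.6%

83.6%


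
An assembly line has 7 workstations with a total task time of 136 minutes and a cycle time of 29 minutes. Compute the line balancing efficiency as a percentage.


Formula: Efficiency = Sum of Task Times / (N_stations * CT) * 100
Total station capacity = 7 stations * 29 min = 203 min
Efficiency = 136 / 203 * 100 = 67.0%

67.0%


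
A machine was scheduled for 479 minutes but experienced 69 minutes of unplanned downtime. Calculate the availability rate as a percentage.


Formula: Availability = (Planned Time - Downtime) / Planned Time * 100
Uptime = 479 - 69 = 410 min
Availability = 410 / 479 * 100 = 85.6%

85.6%


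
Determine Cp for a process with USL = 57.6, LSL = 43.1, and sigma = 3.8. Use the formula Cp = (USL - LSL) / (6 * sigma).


Cp = (57.6 - 43.1) / (6 * 3.8)

0.64


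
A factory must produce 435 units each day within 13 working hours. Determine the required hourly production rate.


Formula: Production Rate = Daily Demand / Available Hours
Rate = 435 units/day / 13 hours/day
Rate = 33.5 units/hour

33.5 units/hour


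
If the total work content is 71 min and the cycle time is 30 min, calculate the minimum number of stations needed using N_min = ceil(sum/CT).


Formula: N_min = ceil(Sum of Task Times / Cycle Time)
N_min = ceil(71 min / 30 min) = ceil(2.3667)
N_min = 3 stations

3


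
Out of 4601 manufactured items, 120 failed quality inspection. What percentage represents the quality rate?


Formula: Quality Rate = Good Pieces / Total Pieces * 100
Good pieces = 4601 - 120 = 4481
QR = 4481 / 4601 * 100 = 97.4%

97.4%


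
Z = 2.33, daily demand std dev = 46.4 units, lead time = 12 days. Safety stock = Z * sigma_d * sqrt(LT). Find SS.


Formula: SS = z * sigma_d * sqrt(LT)
sqrt(LT) = sqrt(12) = 3.4641
SS = 2.33 * 46.4 * 3.4641
SS = 374.5 units

374.5 units


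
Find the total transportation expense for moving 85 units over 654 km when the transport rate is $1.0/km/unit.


TC = dist * cost * units = 654 * 1.0 * 85 = $55590.00

$55590.00


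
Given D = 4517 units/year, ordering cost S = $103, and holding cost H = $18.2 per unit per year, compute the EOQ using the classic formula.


Formula: EOQ = sqrt(2 * D * S / H)
Numerator: 2 * 4517 * 103 = 930502
2DS/H = 930502 / 18.2 = 51126.5
EOQ = sqrt(51126.5) = 226.1 units

226.1 units


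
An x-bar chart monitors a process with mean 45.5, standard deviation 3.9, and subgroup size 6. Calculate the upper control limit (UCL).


UCL = 45.5 + 3 * 3.9 / sqrt(6)

50.28


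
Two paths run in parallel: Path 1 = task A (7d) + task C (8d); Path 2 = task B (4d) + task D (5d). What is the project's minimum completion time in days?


Path 1 = 7 + 8 = 15 days
Path 2 = 4 + 5 = 9 days
Duration = max(15, 9) = 15 days

15 days


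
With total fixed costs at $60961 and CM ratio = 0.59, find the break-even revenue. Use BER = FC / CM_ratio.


Formula: BER = Fixed Costs / Contribution Margin Ratio
BER = $60961 / 0.59
BER = $103323.73 (to the nearest cent)

$103323.73


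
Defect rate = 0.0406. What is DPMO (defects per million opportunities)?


DPMO = defect_rate * 1000000 = 0.0406 * 1000000

40600


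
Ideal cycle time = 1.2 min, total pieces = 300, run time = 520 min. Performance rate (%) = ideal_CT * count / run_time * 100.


Formula: Performance = (Ideal CT * Total Count) / Run Time * 100
Ideal output time = 1.2 * 300 = 360.0 min
Performance = 360.0 / 520 * 100 = 69.2%

69.2%


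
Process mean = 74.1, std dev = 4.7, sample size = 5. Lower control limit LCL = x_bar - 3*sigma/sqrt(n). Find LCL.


LCL = 74.1 - 3 * 4.7 / sqrt(5)

67.79


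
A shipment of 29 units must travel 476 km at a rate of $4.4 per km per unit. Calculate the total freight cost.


TC = dist * cost * units = 476 * 4.4 * 29 = $60737.60

$60737.60


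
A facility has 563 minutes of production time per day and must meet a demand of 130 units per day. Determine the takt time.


Formula: Takt Time = Available Production Time / Customer Demand
Takt = 563 min/day / 130 units/day
Takt = 4.33 min/unit

4.33 min/unit


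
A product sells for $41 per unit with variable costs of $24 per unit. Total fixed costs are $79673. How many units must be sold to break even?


Formula: BEQ = Fixed Costs / (Price - Variable Cost)
Contribution margin = $41 - $24 = $17/unit
BEQ = ceil($79673 / $17/unit) = ceil(4686.65) = 4687 units

4687 units


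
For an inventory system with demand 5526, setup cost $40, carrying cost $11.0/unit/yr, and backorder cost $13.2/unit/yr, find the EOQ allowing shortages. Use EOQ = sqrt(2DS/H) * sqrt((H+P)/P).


Formula: EOQ* = sqrt(2DS/H) * sqrt((H+P)/P)
Base EOQ = sqrt(2*5526*40/11.0) = 200.47 units
Correction = sqrt((11.0+13.2)/13.2) = 1.35401
EOQ* = 200.47 * 1.35401 = 271.4 units

271.4 units


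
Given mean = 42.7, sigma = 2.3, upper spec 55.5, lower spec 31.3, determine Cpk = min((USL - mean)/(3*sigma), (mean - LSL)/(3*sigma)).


Cpu = (55.5 - 42.7) / (3 * 2.3) = 1.86
Cpl = (42.7 - 31.3) / (3 * 2.3) = 1.65
Cpk = min(1.86, 1.65) = 1.65

1.65


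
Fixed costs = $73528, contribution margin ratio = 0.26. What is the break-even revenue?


Formula: BER = Fixed Costs / Contribution Margin Ratio
BER = $73528 / 0.26
BER = $282800.00 (to the nearest cent)

$282800.00


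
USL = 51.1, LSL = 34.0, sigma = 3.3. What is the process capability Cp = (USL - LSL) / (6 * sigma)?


Cp = (51.1 - 34.0) / (6 * 3.3)

0.86


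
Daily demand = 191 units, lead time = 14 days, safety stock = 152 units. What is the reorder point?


Formula: ROP = (Daily Demand * Lead Time) + Safety Stock
Demand during lead time = 191 * 14 = 2674 units
ROP = 2674 + 152 = 2826 units

2826 units


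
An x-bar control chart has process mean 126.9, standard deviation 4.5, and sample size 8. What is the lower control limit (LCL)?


LCL = 126.9 - 3 * 4.5 / sqrt(8)

122.13


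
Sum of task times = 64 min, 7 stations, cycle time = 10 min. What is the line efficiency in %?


Formula: Efficiency = Sum of Task Times / (N_stations * CT) * 100
Total station capacity = 7 stations * 10 min = 70 min
Efficiency = 64 / 70 * 100 = 91.4%

91.4%


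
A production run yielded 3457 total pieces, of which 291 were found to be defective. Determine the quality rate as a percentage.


Formula: Quality Rate = Good Pieces / Total Pieces * 100
Good pieces = 3457 - 291 = 3166
QR = 3166 / 3457 * 100 = 91.6%

91.6%


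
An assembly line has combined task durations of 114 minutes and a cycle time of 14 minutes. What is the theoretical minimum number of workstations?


Formula: N_min = ceil(Sum of Task Times / Cycle Time)
N_min = ceil(114 min / 14 min) = ceil(8.1429)
N_min = 9 stations

9


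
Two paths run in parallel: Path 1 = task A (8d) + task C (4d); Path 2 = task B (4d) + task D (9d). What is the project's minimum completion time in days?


Path 1 = 8 + 4 = 12 days
Path 2 = 4 + 9 = 13 days
Duration = max(12, 13) = 13 days

13 days


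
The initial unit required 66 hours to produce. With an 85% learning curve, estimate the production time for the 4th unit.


Formula: T_n = T_1 * (learning_rate)^(log2(n)) where learning_rate = rate/100
Doublings = log2(4) = 2
T_n = 66 * 0.85^2
T_n = 66 * 0.7225 = 47.7 hours

47.7 hours


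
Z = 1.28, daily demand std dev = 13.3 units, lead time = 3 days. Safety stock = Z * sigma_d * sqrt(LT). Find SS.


Formula: SS = z * sigma_d * sqrt(LT)
sqrt(LT) = sqrt(3) = 1.7321
SS = 1.28 * 13.3 * 1.7321
SS = 29.5 units

29.5 units


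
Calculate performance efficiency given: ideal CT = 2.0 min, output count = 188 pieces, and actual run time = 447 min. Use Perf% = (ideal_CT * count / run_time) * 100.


Formula: Performance = (Ideal CT * Total Count) / Run Time * 100
Ideal output time = 2.0 * 188 = 376.0 min
Performance = 376.0 / 447 * 100 = 84.1%

84.1%


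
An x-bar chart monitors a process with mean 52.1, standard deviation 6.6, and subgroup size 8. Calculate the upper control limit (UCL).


UCL = 52.1 + 3 * 6.6 / sqrt(8)

59.1


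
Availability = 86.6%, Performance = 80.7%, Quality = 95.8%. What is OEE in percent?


Formula: OEE = Availability * Performance * Quality / 10000
A * P = 86.6% * 80.7% / 100 = 69.89%
OEE = 69.89% * 95.8% / 100 = 67.0%

67.0%


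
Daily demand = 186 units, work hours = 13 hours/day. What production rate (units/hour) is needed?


Formula: Production Rate = Daily Demand / Available Hours
Rate = 186 units/day / 13 hours/day
Rate = 14.3 units/hour

14.3 units/hour


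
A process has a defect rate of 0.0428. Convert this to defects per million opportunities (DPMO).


DPMO = defect_rate * 1000000 = 0.0428 * 1000000

42800


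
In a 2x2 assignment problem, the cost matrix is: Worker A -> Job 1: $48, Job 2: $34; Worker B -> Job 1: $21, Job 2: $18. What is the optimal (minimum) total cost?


Option 1: A->1 + B->2 = $48 + $18 = $66
Option 2: A->2 + B->1 = $34 + $21 = $55
Min cost = min($66, $55) = $55

$55


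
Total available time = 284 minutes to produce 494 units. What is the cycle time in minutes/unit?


Formula: CT = Available Time / Number of Units
CT = 284 min / 494 units
CT = 0.57 min/unit

0.57 min/unit


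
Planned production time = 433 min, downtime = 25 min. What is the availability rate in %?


Formula: Availability = (Planned Time - Downtime) / Planned Time * 100
Uptime = 433 - 25 = 408 min
Availability = 408 / 433 * 100 = 94.2%

94.2%


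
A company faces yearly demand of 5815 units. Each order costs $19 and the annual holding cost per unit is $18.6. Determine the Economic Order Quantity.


Formula: EOQ = sqrt(2 * D * S / H)
Numerator: 2 * 5815 * 19 = 220970
2DS/H = 220970 / 18.6 = 11880.1
EOQ = sqrt(11880.1) = 109.0 units

109.0 units


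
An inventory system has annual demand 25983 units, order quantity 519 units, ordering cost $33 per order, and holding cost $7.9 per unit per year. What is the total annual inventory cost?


TC = 25983/519 * 33 + 519/2 * 7.9

$3702.15


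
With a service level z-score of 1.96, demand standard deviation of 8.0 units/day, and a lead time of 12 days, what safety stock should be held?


Formula: SS = z * sigma_d * sqrt(LT)
sqrt(LT) = sqrt(12) = 3.4641
SS = 1.96 * 8.0 * 3.4641
SS = 54.3 units

54.3 units


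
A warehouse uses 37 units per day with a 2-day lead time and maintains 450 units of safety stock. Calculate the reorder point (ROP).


Formula: ROP = (Daily Demand * Lead Time) + Safety Stock
Demand during lead time = 37 * 2 = 74 units
ROP = 74 + 450 = 524 units

524 units


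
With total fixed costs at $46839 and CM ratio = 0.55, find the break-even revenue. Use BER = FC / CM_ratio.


Formula: BER = Fixed Costs / Contribution Margin Ratio
BER = $46839 / 0.55
BER = $85161.82 (to the nearest cent)

$85161.82


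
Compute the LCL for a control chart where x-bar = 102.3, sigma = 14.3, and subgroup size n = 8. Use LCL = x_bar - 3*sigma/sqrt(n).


LCL = 102.3 - 3 * 14.3 / sqrt(8)

87.13


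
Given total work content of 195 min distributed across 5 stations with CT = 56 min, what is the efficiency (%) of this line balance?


Formula: Efficiency = Sum of Task Times / (N_stations * CT) * 100
Total station capacity = 5 stations * 56 min = 280 min
Efficiency = 195 / 280 * 100 = 69.6%

69.6%


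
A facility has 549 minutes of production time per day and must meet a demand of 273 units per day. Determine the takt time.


Formula: Takt Time = Available Production Time / Customer Demand
Takt = 549 min/day / 273 units/day
Takt = 2.01 min/unit

2.01 min/unit


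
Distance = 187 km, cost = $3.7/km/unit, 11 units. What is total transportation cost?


TC = dist * cost * units = 187 * 3.7 * 11 = $7610.90

$7610.90


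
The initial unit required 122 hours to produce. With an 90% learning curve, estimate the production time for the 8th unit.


Formula: T_n = T_1 * (learning_rate)^(log2(n)) where learning_rate = rate/100
Doublings = log2(8) = 3
T_n = 122 * 0.9^3
T_n = 122 * 0.729 = 88.9 hours

88.9 hours


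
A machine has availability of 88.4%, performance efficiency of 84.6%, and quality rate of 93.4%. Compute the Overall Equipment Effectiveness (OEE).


Formula: OEE = Availability * Performance * Quality / 10000
A * P = 88.4% * 84.6% / 100 = 74.79%
OEE = 74.79% * 93.4% / 100 = 69.9%

69.9%


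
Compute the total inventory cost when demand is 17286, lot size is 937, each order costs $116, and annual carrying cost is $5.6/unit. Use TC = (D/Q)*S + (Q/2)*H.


TC = 17286/937 * 116 + 937/2 * 5.6

$4763.60


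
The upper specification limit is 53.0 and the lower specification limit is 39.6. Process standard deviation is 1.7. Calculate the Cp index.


Cp = (53.0 - 39.6) / (6 * 1.7)

1.31


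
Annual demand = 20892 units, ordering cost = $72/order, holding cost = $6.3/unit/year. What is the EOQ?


Formula: EOQ = sqrt(2 * D * S / H)
Numerator: 2 * 20892 * 72 = 3008448
2DS/H = 3008448 / 6.3 = 477531.4
EOQ = sqrt(477531.4) = 691.0 units

691.0 units


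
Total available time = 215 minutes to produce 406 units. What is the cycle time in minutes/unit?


Formula: CT = Available Time / Number of Units
CT = 215 min / 406 units
CT = 0.53 min/unit

0.53 min/unit


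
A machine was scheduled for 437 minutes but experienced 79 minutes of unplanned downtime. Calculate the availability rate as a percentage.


Formula: Availability = (Planned Time - Downtime) / Planned Time * 100
Uptime = 437 - 79 = 358 min
Availability = 358 / 437 * 100 = 81.9%

81.9%


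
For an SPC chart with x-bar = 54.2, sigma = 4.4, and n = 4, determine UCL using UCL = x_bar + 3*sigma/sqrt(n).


UCL = 54.2 + 3 * 4.4 / sqrt(4)

60.8


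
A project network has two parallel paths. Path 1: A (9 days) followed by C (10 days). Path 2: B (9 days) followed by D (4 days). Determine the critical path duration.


Path 1 = 9 + 10 = 19 days
Path 2 = 9 + 4 = 13 days
Duration = max(19, 13) = 19 days

19 days


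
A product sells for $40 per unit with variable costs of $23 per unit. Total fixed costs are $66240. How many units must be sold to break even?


Formula: BEQ = Fixed Costs / (Price - Variable Cost)
Contribution margin = $40 - $23 = $17/unit
BEQ = ceil($66240 / $17/unit) = ceil(3896.47) = 3897 units

3897 units


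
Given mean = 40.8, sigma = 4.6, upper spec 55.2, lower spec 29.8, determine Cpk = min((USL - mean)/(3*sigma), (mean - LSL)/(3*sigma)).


Cpu = (55.2 - 40.8) / (3 * 4.6) = 1.04
Cpl = (40.8 - 29.8) / (3 * 4.6) = 0.8
Cpk = min(1.04, 0.8) = 0.8

0.8


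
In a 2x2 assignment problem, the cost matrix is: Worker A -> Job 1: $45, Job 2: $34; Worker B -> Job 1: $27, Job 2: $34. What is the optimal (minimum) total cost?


Option 1: A->1 + B->2 = $45 + $34 = $79
Option 2: A->2 + B->1 = $34 + $27 = $61
Min cost = min($79, $61) = $61

$61


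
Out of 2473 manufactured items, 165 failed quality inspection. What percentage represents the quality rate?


Formula: Quality Rate = Good Pieces / Total Pieces * 100
Good pieces = 2473 - 165 = 2308
QR = 2308 / 2473 * 100 = 93.3%

93.3%


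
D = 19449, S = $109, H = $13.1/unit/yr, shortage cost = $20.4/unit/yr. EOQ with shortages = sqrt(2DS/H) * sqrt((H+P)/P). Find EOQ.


Formula: EOQ* = sqrt(2DS/H) * sqrt((H+P)/P)
Base EOQ = sqrt(2*19449*109/13.1) = 568.91 units
Correction = sqrt((13.1+20.4)/20.4) = 1.28147
EOQ* = 568.91 * 1.28147 = 729.0 units

729.0 units


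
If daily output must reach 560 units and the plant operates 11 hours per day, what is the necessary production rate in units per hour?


Formula: Production Rate = Daily Demand / Available Hours
Rate = 560 units/day / 11 hours/day
Rate = 50.9 units/hour

50.9 units/hour


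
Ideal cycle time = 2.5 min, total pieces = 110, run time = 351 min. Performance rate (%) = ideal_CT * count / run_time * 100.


Formula: Performance = (Ideal CT * Total Count) / Run Time * 100
Ideal output time = 2.5 * 110 = 275.0 min
Performance = 275.0 / 351 * 100 = 78.3%

78.3%


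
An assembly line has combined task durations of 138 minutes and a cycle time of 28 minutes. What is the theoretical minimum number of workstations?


Formula: N_min = ceil(Sum of Task Times / Cycle Time)
N_min = ceil(138 min / 28 min) = ceil(4.9286)
N_min = 5 stations

5


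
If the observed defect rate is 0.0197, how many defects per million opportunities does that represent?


DPMO = defect_rate * 1000000 = 0.0197 * 1000000

19700


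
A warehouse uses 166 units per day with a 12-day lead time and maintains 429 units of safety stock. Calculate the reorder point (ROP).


Formula: ROP = (Daily Demand * Lead Time) + Safety Stock
Demand during lead time = 166 * 12 = 1992 units
ROP = 1992 + 429 = 2421 units

2421 units


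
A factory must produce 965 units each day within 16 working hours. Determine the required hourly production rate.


Formula: Production Rate = Daily Demand / Available Hours
Rate = 965 units/day / 16 hours/day
Rate = 60.3 units/hour

60.3 units/hour


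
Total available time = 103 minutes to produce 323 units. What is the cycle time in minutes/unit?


Formula: CT = Available Time / Number of Units
CT = 103 min / 323 units
CT = 0.32 min/unit

0.32 min/unit


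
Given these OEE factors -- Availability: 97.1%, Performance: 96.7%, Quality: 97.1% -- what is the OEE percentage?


Formula: OEE = Availability * Performance * Quality / 10000
A * P = 97.1% * 96.7% / 100 = 93.9%
OEE = 93.9% * 97.1% / 100 = 91.2%

91.2%


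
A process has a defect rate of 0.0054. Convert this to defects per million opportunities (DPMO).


DPMO = defect_rate * 1000000 = 0.0054 * 1000000

5400


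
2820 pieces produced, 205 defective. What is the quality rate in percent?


Formula: Quality Rate = Good Pieces / Total Pieces * 100
Good pieces = 2820 - 205 = 2615
QR = 2615 / 2820 * 100 = 92.7%

92.7%


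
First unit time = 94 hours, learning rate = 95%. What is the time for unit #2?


Formula: T_n = T_1 * (learning_rate)^(log2(n)) where learning_rate = rate/100
Doublings = log2(2) = 1
T_n = 94 * 0.95^1
T_n = 94 * 0.95 = 89.3 hours

89.3 hours


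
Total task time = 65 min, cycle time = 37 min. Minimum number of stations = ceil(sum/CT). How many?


Formula: N_min = ceil(Sum of Task Times / Cycle Time)
N_min = ceil(65 min / 37 min) = ceil(1.7568)
N_min = 2 stations

2


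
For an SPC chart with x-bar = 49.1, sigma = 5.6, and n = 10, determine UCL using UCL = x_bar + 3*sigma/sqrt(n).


UCL = 49.1 + 3 * 5.6 / sqrt(10)

54.41


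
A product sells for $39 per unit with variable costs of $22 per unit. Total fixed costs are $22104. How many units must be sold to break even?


Formula: BEQ = Fixed Costs / (Price - Variable Cost)
Contribution margin = $39 - $22 = $17/unit
BEQ = ceil($22104 / $17/unit) = ceil(1300.24) = 1301 units

1301 units


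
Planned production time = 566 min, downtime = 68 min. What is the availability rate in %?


Formula: Availability = (Planned Time - Downtime) / Planned Time * 100
Uptime = 566 - 68 = 498 min
Availability = 498 / 566 * 100 = 88.0%

88.0%


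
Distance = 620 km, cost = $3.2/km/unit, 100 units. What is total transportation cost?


TC = dist * cost * units = 620 * 3.2 * 100 = $198400.00

$198400.00


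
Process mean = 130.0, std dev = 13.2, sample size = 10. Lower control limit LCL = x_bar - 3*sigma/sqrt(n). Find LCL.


LCL = 130.0 - 3 * 13.2 / sqrt(10)

117.48


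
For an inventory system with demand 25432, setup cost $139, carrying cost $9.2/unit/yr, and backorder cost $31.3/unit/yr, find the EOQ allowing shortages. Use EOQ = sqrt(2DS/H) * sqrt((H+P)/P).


Formula: EOQ* = sqrt(2DS/H) * sqrt((H+P)/P)
Base EOQ = sqrt(2*25432*139/9.2) = 876.63 units
Correction = sqrt((9.2+31.3)/31.3) = 1.13751
EOQ* = 876.63 * 1.13751 = 997.2 units

997.2 units


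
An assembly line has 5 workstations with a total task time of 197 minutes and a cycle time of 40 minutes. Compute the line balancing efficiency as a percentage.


Formula: Efficiency = Sum of Task Times / (N_stations * CT) * 100
Total station capacity = 5 stations * 40 min = 200 min
Efficiency = 197 / 200 * 100 = 98.5%

98.5%


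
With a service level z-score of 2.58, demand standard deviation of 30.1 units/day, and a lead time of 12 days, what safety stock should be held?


Formula: SS = z * sigma_d * sqrt(LT)
sqrt(LT) = sqrt(12) = 3.4641
SS = 2.58 * 30.1 * 3.4641
SS = 269.0 units

269.0 units


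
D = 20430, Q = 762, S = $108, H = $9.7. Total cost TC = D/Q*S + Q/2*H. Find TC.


TC = 20430/762 * 108 + 762/2 * 9.7

$6591.29


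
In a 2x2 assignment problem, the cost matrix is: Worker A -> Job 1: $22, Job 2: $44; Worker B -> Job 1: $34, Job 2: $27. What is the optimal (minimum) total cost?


Option 1: A->1 + B->2 = $22 + $27 = $49
Option 2: A->2 + B->1 = $44 + $34 = $78
Min cost = min($49, $78) = $49

$49


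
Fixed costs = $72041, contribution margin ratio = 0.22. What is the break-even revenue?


Formula: BER = Fixed Costs / Contribution Margin Ratio
BER = $72041 / 0.22
BER = $327459.09 (to the nearest cent)

$327459.09


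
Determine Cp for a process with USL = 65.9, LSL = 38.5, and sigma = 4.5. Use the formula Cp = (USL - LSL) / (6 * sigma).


Cp = (65.9 - 38.5) / (6 * 4.5)

1.01


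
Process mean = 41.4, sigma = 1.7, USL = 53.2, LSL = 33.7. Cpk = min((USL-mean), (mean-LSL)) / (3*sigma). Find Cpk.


Cpu = (53.2 - 41.4) / (3 * 1.7) = 2.31
Cpl = (41.4 - 33.7) / (3 * 1.7) = 1.51
Cpk = min(2.31, 1.51) = 1.51

1.51


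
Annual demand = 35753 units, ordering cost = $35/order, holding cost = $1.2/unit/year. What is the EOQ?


Formula: EOQ = sqrt(2 * D * S / H)
Numerator: 2 * 35753 * 35 = 2502710
2DS/H = 2502710 / 1.2 = 2085591.7
EOQ = sqrt(2085591.7) = 1444.2 units

1444.2 units


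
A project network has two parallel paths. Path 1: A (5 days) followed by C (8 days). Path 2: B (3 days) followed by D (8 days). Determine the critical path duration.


Path 1 = 5 + 8 = 13 days
Path 2 = 3 + 8 = 11 days
Duration = max(13, 11) = 13 days

13 days


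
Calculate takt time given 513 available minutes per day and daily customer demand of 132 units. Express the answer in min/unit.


Formula: Takt Time = Available Production Time / Customer Demand
Takt = 513 min/day / 132 units/day
Takt = 3.89 min/unit

3.89 min/unit


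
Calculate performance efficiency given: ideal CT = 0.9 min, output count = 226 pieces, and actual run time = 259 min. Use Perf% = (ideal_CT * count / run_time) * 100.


Formula: Performance = (Ideal CT * Total Count) / Run Time * 100
Ideal output time = 0.9 * 226 = 203.4 min
Performance = 203.4 / 259 * 100 = 78.5%

78.5%


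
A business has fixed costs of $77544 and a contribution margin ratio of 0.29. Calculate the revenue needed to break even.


Formula: BER = Fixed Costs / Contribution Margin Ratio
BER = $77544 / 0.29
BER = $267393.10 (to the nearest cent)

$267393.10


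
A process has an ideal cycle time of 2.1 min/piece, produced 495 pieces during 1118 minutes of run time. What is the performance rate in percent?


Formula: Performance = (Ideal CT * Total Count) / Run Time * 100
Ideal output time = 2.1 * 495 = 1039.5 min
Performance = 1039.5 / 1118 * 100 = 93.0%

93.0%


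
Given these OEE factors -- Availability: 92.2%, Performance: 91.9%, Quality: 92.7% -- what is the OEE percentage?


Formula: OEE = Availability * Performance * Quality / 10000
A * P = 92.2% * 91.9% / 100 = 84.73%
OEE = 84.73% * 92.7% / 100 = 78.5%

78.5%


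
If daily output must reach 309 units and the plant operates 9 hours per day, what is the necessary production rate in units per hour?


Formula: Production Rate = Daily Demand / Available Hours
Rate = 309 units/day / 9 hours/day
Rate = 34.3 units/hour

34.3 units/hour


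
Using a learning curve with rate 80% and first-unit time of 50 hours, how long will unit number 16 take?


Formula: T_n = T_1 * (learning_rate)^(log2(n)) where learning_rate = rate/100
Doublings = log2(16) = 4
T_n = 50 * 0.8^4
T_n = 50 * 0.4096 = 20.5 hours

20.5 hours


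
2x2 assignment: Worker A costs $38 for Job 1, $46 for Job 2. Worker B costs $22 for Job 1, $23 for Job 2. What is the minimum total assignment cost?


Option 1: A->1 + B->2 = $38 + $23 = $61
Option 2: A->2 + B->1 = $46 + $22 = $68
Min cost = min($61, $68) = $61

$61


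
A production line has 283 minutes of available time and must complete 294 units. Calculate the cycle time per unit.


Formula: CT = Available Time / Number of Units
CT = 283 min / 294 units
CT = 0.96 min/unit

0.96 min/unit


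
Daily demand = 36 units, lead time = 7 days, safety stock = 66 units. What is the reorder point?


Formula: ROP = (Daily Demand * Lead Time) + Safety Stock
Demand during lead time = 36 * 7 = 252 units
ROP = 252 + 66 = 318 units

318 units


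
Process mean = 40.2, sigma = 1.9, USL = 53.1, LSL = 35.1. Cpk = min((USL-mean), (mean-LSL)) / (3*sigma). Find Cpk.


Cpu = (53.1 - 40.2) / (3 * 1.9) = 2.26
Cpl = (40.2 - 35.1) / (3 * 1.9) = 0.89
Cpk = min(2.26, 0.89) = 0.89

0.89


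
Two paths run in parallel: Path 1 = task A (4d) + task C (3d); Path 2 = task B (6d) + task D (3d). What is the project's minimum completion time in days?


Path 1 = 4 + 3 = 7 days
Path 2 = 6 + 3 = 9 days
Duration = max(7, 9) = 9 days

9 days


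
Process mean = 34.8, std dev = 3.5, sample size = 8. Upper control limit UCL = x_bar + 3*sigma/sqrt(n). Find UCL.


UCL = 34.8 + 3 * 3.5 / sqrt(8)

38.51


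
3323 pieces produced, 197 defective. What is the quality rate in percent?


Formula: Quality Rate = Good Pieces / Total Pieces * 100
Good pieces = 3323 - 197 = 3126
QR = 3126 / 3323 * 100 = 94.1%

94.1%


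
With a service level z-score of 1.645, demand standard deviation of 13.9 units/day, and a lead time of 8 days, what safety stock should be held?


Formula: SS = z * sigma_d * sqrt(LT)
sqrt(LT) = sqrt(8) = 2.8284
SS = 1.645 * 13.9 * 2.8284
SS = 64.7 units

64.7 units


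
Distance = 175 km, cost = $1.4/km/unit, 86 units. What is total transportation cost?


TC = dist * cost * units = 175 * 1.4 * 86 = $21070.00

$21070.00


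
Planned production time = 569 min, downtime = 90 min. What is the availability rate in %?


Formula: Availability = (Planned Time - Downtime) / Planned Time * 100
Uptime = 569 - 90 = 479 min
Availability = 479 / 569 * 100 = 84.2%

84.2%


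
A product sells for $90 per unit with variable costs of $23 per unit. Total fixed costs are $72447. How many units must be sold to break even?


Formula: BEQ = Fixed Costs / (Price - Variable Cost)
Contribution margin = $90 - $23 = $67/unit
BEQ = ceil($72447 / $67/unit) = ceil(1081.3) = 1082 units

1082 units


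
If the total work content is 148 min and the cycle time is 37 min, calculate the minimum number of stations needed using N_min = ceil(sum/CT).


Formula: N_min = ceil(Sum of Task Times / Cycle Time)
N_min = ceil(148 min / 37 min) = ceil(4.0)
N_min = 4 stations

4


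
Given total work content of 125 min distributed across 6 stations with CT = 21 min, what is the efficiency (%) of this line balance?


Formula: Efficiency = Sum of Task Times / (N_stations * CT) * 100
Total station capacity = 6 stations * 21 min = 126 min
Efficiency = 125 / 126 * 100 = 99.2%

99.2%


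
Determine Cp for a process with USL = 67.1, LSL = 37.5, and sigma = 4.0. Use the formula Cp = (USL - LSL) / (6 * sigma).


Cp = (67.1 - 37.5) / (6 * 4.0)

1.23


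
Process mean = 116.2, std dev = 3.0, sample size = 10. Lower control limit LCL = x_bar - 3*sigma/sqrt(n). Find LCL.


LCL = 116.2 - 3 * 3.0 / sqrt(10)

113.35


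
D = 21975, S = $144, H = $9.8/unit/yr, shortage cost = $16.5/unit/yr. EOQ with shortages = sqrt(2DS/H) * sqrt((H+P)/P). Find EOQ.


Formula: EOQ* = sqrt(2DS/H) * sqrt((H+P)/P)
Base EOQ = sqrt(2*21975*144/9.8) = 803.61 units
Correction = sqrt((9.8+16.5)/16.5) = 1.26251
EOQ* = 803.61 * 1.26251 = 1014.6 units

1014.6 units


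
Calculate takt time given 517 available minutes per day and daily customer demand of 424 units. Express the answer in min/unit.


Formula: Takt Time = Available Production Time / Customer Demand
Takt = 517 min/day / 424 units/day
Takt = 1.22 min/unit

1.22 min/unit


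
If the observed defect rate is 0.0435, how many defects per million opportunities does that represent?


DPMO = defect_rate * 1000000 = 0.0435 * 1000000

43500


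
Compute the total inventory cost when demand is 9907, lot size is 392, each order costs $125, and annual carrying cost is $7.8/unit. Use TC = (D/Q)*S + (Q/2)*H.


TC = 9907/392 * 125 + 392/2 * 7.8

$4687.92


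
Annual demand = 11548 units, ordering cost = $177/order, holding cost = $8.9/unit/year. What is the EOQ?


Formula: EOQ = sqrt(2 * D * S / H)
Numerator: 2 * 11548 * 177 = 4087992
2DS/H = 4087992 / 8.9 = 459324.9
EOQ = sqrt(459324.9) = 677.7 units

677.7 units


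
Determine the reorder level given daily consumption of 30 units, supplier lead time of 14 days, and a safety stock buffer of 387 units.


Formula: ROP = (Daily Demand * Lead Time) + Safety Stock
Demand during lead time = 30 * 14 = 420 units
ROP = 420 + 387 = 807 units

807 units


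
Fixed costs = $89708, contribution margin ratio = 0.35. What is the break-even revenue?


Formula: BER = Fixed Costs / Contribution Margin Ratio
BER = $89708 / 0.35
BER = $256308.57 (to the nearest cent)

$256308.57


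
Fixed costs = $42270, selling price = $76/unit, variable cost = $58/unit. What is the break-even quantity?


Formula: BEQ = Fixed Costs / (Price - Variable Cost)
Contribution margin = $76 - $58 = $18/unit
BEQ = ceil($42270 / $18/unit) = ceil(2348.33) = 2349 units

2349 units


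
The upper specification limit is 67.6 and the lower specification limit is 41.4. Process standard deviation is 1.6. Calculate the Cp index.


Cp = (67.6 - 41.4) / (6 * 1.6)

2.73


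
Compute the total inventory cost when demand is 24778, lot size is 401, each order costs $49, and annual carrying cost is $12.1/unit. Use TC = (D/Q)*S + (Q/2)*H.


TC = 24778/401 * 49 + 401/2 * 12.1

$5453.79


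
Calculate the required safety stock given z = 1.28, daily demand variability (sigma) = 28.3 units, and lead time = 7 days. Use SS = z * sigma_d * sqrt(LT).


Formula: SS = z * sigma_d * sqrt(LT)
sqrt(LT) = sqrt(7) = 2.6458
SS = 1.28 * 28.3 * 2.6458
SS = 95.8 units

95.8 units


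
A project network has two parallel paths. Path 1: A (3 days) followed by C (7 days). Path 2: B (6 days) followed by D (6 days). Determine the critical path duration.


Path 1 = 3 + 7 = 10 days
Path 2 = 6 + 6 = 12 days
Duration = max(10, 12) = 12 days

12 days


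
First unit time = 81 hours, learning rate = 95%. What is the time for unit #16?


Formula: T_n = T_1 * (learning_rate)^(log2(n)) where learning_rate = rate/100
Doublings = log2(16) = 4
T_n = 81 * 0.95^4
T_n = 81 * 0.8145 = 66.0 hours

66.0 hours


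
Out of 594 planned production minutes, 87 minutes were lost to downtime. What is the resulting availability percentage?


Formula: Availability = (Planned Time - Downtime) / Planned Time * 100
Uptime = 594 - 87 = 507 min
Availability = 507 / 594 * 100 = 85.4%

85.4%


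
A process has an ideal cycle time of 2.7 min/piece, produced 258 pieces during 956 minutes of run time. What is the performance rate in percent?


Formula: Performance = (Ideal CT * Total Count) / Run Time * 100
Ideal output time = 2.7 * 258 = 696.6 min
Performance = 696.6 / 956 * 100 = 72.9%

72.9%


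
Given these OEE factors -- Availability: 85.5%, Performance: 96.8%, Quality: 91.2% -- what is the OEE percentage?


Formula: OEE = Availability * Performance * Quality / 10000
A * P = 85.5% * 96.8% / 100 = 82.76%
OEE = 82.76% * 91.2% / 100 = 75.5%

75.5%


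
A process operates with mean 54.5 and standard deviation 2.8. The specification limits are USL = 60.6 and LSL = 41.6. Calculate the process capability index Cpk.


Cpu = (60.6 - 54.5) / (3 * 2.8) = 0.73
Cpl = (54.5 - 41.6) / (3 * 2.8) = 1.54
Cpk = min(0.73, 1.54) = 0.73

0.73


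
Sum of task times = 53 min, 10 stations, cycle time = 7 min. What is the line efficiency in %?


Formula: Efficiency = Sum of Task Times / (N_stations * CT) * 100
Total station capacity = 10 stations * 7 min = 70 min
Efficiency = 53 / 70 * 100 = 75.7%

75.7%


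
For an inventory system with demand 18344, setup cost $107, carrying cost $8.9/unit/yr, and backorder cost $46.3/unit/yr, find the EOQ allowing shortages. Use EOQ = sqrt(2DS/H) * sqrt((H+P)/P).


Formula: EOQ* = sqrt(2DS/H) * sqrt((H+P)/P)
Base EOQ = sqrt(2*18344*107/8.9) = 664.14 units
Correction = sqrt((8.9+46.3)/46.3) = 1.09189
EOQ* = 664.14 * 1.09189 = 725.2 units

725.2 units


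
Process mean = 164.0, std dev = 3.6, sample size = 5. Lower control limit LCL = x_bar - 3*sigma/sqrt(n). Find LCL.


LCL = 164.0 - 3 * 3.6 / sqrt(5)

159.17


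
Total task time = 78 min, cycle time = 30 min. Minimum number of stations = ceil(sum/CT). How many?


Formula: N_min = ceil(Sum of Task Times / Cycle Time)
N_min = ceil(78 min / 30 min) = ceil(2.6)
N_min = 3 stations

3


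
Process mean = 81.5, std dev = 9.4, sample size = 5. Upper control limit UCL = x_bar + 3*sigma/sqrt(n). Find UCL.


UCL = 81.5 + 3 * 9.4 / sqrt(5)

94.11


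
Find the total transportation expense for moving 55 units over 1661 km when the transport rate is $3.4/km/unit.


TC = dist * cost * units = 1661 * 3.4 * 55 = $310607.00

$310607.00


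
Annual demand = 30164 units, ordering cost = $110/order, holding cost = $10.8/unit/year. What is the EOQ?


Formula: EOQ = sqrt(2 * D * S / H)
Numerator: 2 * 30164 * 110 = 6636080
2DS/H = 6636080 / 10.8 = 614451.9
EOQ = sqrt(614451.9) = 783.9 units

783.9 units


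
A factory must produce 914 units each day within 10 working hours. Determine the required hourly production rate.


Formula: Production Rate = Daily Demand / Available Hours
Rate = 914 units/day / 10 hours/day
Rate = 91.4 units/hour

91.4 units/hour


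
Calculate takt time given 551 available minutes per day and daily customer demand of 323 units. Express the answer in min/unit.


Formula: Takt Time = Available Production Time / Customer Demand
Takt = 551 min/day / 323 units/day
Takt = 1.71 min/unit

1.71 min/unit


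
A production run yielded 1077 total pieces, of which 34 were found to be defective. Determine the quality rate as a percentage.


Formula: Quality Rate = Good Pieces / Total Pieces * 100
Good pieces = 1077 - 34 = 1043
QR = 1043 / 1077 * 100 = 96.8%

96.8%


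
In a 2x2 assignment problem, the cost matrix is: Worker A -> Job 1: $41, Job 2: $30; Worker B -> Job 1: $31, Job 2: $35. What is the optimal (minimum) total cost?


Option 1: A->1 + B->2 = $41 + $35 = $76
Option 2: A->2 + B->1 = $30 + $31 = $61
Min cost = min($76, $61) = $61

$61


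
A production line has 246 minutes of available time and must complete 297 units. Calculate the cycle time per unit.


Formula: CT = Available Time / Number of Units
CT = 246 min / 297 units
CT = 0.83 min/unit

0.83 min/unit
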